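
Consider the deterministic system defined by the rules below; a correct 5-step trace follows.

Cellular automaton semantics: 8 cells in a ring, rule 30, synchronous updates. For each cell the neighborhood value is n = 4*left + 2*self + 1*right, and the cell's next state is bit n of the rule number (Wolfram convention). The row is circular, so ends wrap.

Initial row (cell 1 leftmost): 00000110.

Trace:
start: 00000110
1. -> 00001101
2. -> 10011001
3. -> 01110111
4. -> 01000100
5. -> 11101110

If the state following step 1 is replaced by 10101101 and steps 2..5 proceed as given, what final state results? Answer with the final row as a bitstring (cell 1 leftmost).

00011100

state after step 1 := 10101101
2. -> 00101001
3. -> 11101111
4. -> 00001000
5. -> 00011100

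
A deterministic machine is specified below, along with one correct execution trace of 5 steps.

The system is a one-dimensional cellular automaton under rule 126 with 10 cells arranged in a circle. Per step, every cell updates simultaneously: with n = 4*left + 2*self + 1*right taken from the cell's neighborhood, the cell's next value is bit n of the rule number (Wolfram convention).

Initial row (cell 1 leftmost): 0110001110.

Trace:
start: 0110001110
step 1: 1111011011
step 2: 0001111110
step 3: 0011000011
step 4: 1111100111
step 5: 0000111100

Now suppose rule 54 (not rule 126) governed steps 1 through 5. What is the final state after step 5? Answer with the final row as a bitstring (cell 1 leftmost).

1110011100

(re-executing steps 1..5 under rule 54; state before step 1: 0110001110)
step 1: 1001010001
step 2: 0111111010
step 3: 1000000111
step 4: 0100001000
step 5: 1110011100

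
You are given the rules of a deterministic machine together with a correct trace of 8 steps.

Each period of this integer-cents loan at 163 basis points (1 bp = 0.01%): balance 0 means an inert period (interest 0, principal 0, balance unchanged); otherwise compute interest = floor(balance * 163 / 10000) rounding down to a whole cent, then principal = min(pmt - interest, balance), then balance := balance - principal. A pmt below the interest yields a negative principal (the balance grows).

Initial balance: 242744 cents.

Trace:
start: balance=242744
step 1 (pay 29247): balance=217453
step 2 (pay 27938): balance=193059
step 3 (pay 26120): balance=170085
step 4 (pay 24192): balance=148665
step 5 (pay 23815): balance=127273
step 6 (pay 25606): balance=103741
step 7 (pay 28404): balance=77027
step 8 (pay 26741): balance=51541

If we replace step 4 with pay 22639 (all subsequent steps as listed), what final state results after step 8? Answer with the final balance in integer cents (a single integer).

(re-executing from step 4 with the substitution; state before step 4: balance=170085)
step 4 (pay 22639): balance=150218
step 5 (pay 23815): balance=128851
step 6 (pay 25606): balance=105345
step 7 (pay 28404): balance=78658
step 8 (pay 26741): balance=53199

53199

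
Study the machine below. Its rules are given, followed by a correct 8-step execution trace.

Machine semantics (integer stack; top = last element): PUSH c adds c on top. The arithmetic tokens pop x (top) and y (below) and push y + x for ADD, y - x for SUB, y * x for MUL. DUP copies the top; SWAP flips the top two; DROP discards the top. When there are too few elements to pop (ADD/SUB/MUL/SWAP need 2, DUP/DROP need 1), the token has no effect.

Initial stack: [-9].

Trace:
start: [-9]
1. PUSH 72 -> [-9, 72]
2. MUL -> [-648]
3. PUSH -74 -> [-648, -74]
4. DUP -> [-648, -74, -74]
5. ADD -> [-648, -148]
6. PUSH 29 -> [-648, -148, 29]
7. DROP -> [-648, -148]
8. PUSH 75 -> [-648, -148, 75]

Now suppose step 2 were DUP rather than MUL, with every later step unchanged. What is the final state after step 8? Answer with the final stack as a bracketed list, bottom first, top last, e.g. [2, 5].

[-9, 72, 72, -148, 75]

(re-executing from step 2 with the substitution; state before step 2: [-9, 72])
2. DUP -> [-9, 72, 72]
3. PUSH -74 -> [-9, 72, 72, -74]
4. DUP -> [-9, 72, 72, -74, -74]
5. ADD -> [-9, 72, 72, -148]
6. PUSH 29 -> [-9, 72, 72, -148, 29]
7. DROP -> [-9, 72, 72, -148]
8. PUSH 75 -> [-9, 72, 72, -148, 75]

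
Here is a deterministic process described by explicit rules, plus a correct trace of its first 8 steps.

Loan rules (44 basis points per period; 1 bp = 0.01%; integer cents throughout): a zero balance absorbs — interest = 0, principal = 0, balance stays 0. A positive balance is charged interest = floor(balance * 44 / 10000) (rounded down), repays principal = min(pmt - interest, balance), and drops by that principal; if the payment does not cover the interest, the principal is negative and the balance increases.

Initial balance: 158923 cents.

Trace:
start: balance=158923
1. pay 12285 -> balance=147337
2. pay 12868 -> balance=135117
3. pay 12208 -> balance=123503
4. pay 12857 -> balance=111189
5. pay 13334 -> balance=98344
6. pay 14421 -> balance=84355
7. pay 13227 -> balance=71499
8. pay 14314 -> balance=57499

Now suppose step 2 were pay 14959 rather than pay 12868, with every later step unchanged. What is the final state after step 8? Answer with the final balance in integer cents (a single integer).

55352

(re-executing from step 2 with the substitution; state before step 2: balance=147337)
2. pay 14959 -> balance=133026
3. pay 12208 -> balance=121403
4. pay 12857 -> balance=109080
5. pay 13334 -> balance=96225
6. pay 14421 -> balance=82227
7. pay 13227 -> balance=69361
8. pay 14314 -> balance=55352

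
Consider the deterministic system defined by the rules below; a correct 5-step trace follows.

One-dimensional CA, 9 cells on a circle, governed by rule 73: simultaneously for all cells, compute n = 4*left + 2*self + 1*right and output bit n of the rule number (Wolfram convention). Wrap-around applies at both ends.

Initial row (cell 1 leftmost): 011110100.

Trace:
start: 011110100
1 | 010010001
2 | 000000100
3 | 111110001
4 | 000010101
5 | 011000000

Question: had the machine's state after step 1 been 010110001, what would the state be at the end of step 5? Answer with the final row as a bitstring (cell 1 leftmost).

000110000

state after step 1 := 010110001
2 | 000110100
3 | 110110001
4 | 010110101
5 | 000110000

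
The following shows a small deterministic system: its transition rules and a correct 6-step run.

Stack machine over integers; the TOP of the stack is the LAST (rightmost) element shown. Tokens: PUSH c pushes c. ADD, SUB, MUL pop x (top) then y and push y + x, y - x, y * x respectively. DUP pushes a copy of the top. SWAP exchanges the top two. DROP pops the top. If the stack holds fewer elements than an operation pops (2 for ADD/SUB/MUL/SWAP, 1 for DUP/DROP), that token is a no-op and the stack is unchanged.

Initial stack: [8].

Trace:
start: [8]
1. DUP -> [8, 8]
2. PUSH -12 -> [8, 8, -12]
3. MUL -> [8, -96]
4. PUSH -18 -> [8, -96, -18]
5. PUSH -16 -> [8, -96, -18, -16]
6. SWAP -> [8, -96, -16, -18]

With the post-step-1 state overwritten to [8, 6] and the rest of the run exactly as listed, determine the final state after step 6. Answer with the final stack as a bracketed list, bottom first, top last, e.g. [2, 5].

state after step 1 := [8, 6]
2. PUSH -12 -> [8, 6, -12]
3. MUL -> [8, -72]
4. PUSH -18 -> [8, -72, -18]
5. PUSH -16 -> [8, -72, -18, -16]
6. SWAP -> [8, -72, -16, -18]

[8, -72, -16, -18]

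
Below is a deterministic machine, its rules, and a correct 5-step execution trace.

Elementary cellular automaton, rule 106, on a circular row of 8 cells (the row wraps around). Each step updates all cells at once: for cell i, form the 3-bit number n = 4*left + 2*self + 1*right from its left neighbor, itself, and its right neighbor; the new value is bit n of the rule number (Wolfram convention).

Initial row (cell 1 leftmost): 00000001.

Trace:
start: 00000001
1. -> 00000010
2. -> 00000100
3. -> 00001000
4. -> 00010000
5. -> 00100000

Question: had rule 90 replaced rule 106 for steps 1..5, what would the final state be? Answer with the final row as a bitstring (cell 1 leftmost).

(re-executing steps 1..5 under rule 90; state before step 1: 00000001)
1. -> 10000010
2. -> 01000100
3. -> 10101010
4. -> 00000000
5. -> 00000000

00000000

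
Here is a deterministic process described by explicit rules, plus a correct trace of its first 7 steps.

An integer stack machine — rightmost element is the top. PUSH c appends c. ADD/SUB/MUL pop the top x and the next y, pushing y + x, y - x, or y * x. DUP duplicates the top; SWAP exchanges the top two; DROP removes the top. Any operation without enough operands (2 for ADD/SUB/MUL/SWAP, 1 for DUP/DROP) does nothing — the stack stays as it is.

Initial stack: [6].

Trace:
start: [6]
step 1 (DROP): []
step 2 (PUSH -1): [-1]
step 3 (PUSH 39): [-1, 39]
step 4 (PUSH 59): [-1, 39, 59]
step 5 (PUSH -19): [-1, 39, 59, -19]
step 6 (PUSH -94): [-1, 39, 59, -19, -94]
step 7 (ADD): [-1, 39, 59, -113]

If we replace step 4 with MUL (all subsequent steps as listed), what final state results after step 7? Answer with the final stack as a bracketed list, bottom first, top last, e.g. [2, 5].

(re-executing from step 4 with the substitution; state before step 4: [-1, 39])
step 4 (MUL): [-39]
step 5 (PUSH -19): [-39, -19]
step 6 (PUSH -94): [-39, -19, -94]
step 7 (ADD): [-39, -113]

[-39, -113]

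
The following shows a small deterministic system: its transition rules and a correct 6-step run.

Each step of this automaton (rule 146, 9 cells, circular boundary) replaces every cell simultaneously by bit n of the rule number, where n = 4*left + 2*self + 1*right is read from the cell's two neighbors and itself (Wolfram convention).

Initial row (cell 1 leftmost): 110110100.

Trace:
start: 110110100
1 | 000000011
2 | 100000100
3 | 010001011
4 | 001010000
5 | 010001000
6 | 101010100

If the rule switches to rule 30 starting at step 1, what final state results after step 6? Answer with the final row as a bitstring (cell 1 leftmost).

(re-executing steps 1..6 under rule 30; state before step 1: 110110100)
1 | 100100111
2 | 011111100
3 | 110000010
4 | 101000110
5 | 101101100
6 | 101001011

101001011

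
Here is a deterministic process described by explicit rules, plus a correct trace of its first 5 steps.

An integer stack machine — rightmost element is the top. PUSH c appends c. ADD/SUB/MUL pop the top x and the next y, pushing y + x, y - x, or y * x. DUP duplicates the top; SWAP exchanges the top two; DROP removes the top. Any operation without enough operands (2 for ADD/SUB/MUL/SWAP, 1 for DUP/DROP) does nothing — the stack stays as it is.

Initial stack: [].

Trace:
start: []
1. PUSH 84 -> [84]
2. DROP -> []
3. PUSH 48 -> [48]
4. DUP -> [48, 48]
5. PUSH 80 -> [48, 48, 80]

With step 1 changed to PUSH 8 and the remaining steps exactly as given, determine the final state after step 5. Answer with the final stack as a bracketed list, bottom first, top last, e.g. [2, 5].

[48, 48, 80]

(re-executing from step 1 with the substitution; state before step 1: [])
1. PUSH 8 -> [8]
2. DROP -> []
3. PUSH 48 -> [48]
4. DUP -> [48, 48]
5. PUSH 80 -> [48, 48, 80]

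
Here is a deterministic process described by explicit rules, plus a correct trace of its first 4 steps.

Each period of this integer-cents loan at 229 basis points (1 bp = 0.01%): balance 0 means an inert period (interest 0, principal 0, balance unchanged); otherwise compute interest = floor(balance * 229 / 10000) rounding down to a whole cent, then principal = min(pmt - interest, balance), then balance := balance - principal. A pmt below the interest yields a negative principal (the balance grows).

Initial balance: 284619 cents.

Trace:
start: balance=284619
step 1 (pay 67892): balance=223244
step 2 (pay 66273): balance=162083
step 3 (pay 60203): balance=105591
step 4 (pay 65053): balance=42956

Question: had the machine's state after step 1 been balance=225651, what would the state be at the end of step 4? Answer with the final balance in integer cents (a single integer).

45532

state after step 1 := balance=225651
step 2 (pay 66273): balance=164545
step 3 (pay 60203): balance=108110
step 4 (pay 65053): balance=45532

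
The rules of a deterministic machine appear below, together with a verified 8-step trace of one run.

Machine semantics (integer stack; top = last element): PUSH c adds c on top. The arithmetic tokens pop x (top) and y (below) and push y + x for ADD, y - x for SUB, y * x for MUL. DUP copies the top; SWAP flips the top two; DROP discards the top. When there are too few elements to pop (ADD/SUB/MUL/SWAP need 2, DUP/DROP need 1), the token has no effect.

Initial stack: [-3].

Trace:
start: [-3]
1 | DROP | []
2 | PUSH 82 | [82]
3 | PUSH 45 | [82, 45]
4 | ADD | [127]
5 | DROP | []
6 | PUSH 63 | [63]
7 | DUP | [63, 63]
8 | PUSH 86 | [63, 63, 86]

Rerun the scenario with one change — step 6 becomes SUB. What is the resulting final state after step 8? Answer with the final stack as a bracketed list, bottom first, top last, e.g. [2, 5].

[86]

(re-executing from step 6 with the substitution; state before step 6: [])
6 | SUB | []
7 | DUP | []
8 | PUSH 86 | [86]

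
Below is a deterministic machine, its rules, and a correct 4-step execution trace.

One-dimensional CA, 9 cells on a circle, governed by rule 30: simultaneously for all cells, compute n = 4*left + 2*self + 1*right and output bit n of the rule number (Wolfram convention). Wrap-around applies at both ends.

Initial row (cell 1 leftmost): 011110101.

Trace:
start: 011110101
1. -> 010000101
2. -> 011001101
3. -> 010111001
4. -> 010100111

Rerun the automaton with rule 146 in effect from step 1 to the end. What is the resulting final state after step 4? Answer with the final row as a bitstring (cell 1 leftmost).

(re-executing steps 1..4 under rule 146; state before step 1: 011110101)
1. -> 001100000
2. -> 010010000
3. -> 101101000
4. -> 000000101

000000101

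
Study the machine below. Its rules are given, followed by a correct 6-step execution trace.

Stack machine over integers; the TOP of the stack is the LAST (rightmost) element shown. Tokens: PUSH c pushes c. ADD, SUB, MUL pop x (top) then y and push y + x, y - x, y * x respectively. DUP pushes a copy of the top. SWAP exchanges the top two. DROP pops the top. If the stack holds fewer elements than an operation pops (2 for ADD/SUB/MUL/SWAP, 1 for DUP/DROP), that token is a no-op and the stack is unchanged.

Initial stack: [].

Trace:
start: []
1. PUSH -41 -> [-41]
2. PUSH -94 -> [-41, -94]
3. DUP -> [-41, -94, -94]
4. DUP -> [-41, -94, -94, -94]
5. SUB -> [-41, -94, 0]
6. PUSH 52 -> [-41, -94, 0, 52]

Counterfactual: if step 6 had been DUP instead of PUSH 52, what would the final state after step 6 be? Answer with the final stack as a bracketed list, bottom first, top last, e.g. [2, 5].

(re-executing from step 6 with the substitution; state before step 6: [-41, -94, 0])
6. DUP -> [-41, -94, 0, 0]

[-41, -94, 0, 0]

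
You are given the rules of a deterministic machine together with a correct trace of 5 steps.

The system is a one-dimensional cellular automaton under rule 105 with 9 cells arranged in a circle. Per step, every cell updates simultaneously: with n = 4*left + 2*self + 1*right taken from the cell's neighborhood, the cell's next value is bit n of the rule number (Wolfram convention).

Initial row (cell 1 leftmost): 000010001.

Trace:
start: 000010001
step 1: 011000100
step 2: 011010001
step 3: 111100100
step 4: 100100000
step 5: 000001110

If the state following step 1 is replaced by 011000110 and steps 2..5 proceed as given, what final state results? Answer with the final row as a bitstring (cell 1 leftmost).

001101100

state after step 1 := 011000110
step 2: 011010110
step 3: 011101110
step 4: 010111010
step 5: 001101100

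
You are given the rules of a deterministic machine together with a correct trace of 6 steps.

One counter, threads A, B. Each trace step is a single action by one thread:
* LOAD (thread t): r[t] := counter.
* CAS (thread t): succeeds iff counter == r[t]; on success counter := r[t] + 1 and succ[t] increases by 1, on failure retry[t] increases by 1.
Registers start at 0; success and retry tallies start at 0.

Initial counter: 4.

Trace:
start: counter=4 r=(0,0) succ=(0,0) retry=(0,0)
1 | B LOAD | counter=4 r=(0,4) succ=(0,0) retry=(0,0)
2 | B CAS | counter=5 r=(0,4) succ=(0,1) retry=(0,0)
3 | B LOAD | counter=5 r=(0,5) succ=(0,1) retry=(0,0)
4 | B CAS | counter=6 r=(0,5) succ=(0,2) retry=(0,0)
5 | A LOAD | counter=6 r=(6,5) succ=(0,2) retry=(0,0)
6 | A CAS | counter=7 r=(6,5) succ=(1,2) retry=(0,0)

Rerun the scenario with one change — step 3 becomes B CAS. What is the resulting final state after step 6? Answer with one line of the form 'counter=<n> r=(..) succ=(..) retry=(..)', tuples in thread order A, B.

(re-executing from step 3 with the substitution; state before step 3: counter=5 r=(0,4) succ=(0,1) retry=(0,0))
3 | B CAS | counter=5 r=(0,4) succ=(0,1) retry=(0,1)
4 | B CAS | counter=5 r=(0,4) succ=(0,1) retry=(0,2)
5 | A LOAD | counter=5 r=(5,4) succ=(0,1) retry=(0,2)
6 | A CAS | counter=6 r=(5,4) succ=(1,1) retry=(0,2)

counter=6 r=(5,4) succ=(1,1) retry=(0,2)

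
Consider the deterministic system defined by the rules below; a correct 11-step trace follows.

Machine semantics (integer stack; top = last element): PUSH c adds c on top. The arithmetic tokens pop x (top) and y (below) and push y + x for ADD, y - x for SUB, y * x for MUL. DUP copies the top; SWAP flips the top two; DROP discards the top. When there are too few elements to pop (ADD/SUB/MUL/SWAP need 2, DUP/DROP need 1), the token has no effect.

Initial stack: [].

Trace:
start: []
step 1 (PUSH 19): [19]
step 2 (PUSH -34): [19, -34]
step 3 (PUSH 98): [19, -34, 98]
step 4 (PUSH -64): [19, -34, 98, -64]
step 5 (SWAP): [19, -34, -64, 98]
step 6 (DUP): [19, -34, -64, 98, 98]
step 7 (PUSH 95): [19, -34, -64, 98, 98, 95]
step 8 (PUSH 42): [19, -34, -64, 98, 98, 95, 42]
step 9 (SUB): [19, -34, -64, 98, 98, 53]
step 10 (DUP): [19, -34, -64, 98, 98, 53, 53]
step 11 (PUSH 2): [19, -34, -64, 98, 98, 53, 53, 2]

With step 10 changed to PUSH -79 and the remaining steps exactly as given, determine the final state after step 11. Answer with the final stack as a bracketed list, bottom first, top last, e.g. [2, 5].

[19, -34, -64, 98, 98, 53, -79, 2]

(re-executing from step 10 with the substitution; state before step 10: [19, -34, -64, 98, 98, 53])
step 10 (PUSH -79): [19, -34, -64, 98, 98, 53, -79]
step 11 (PUSH 2): [19, -34, -64, 98, 98, 53, -79, 2]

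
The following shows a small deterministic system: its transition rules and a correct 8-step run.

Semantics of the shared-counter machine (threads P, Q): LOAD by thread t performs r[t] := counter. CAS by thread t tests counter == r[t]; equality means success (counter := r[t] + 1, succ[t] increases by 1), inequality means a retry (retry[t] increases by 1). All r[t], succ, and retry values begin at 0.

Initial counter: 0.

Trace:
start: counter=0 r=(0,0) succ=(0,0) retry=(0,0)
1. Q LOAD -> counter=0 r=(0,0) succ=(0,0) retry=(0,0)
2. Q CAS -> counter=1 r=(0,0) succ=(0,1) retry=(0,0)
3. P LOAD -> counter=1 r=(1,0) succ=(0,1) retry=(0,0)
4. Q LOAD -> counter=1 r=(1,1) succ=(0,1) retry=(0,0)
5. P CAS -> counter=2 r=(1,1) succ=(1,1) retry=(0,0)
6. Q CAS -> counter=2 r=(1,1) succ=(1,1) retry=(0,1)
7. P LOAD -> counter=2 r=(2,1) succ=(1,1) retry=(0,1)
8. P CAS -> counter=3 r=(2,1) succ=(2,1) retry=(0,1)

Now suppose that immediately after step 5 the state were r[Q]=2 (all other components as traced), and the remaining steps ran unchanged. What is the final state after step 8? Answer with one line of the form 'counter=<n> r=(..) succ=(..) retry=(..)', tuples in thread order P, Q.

state after step 5 := counter=2 r=(1,2) succ=(1,1) retry=(0,0)
6. Q CAS -> counter=3 r=(1,2) succ=(1,2) retry=(0,0)
7. P LOAD -> counter=3 r=(3,2) succ=(1,2) retry=(0,0)
8. P CAS -> counter=4 r=(3,2) succ=(2,2) retry=(0,0)

counter=4 r=(3,2) succ=(2,2) retry=(0,0)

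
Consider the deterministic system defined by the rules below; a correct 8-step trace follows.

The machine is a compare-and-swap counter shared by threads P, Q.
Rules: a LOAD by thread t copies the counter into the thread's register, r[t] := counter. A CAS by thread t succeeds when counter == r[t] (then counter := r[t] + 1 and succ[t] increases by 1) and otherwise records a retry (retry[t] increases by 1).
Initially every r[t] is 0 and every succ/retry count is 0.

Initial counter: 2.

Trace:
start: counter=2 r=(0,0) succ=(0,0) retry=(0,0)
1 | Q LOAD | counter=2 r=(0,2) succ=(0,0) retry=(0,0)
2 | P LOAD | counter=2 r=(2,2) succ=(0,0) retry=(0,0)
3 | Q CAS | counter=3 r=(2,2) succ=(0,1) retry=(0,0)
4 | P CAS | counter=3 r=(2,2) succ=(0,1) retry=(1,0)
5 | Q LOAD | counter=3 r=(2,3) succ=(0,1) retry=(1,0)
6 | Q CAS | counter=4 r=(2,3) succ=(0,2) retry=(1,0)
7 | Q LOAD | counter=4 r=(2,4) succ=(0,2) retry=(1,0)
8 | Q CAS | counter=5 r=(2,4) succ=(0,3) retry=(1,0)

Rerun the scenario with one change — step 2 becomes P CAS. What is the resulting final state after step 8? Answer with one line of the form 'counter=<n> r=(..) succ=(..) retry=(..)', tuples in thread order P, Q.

(re-executing from step 2 with the substitution; state before step 2: counter=2 r=(0,2) succ=(0,0) retry=(0,0))
2 | P CAS | counter=2 r=(0,2) succ=(0,0) retry=(1,0)
3 | Q CAS | counter=3 r=(0,2) succ=(0,1) retry=(1,0)
4 | P CAS | counter=3 r=(0,2) succ=(0,1) retry=(2,0)
5 | Q LOAD | counter=3 r=(0,3) succ=(0,1) retry=(2,0)
6 | Q CAS | counter=4 r=(0,3) succ=(0,2) retry=(2,0)
7 | Q LOAD | counter=4 r=(0,4) succ=(0,2) retry=(2,0)
8 | Q CAS | counter=5 r=(0,4) succ=(0,3) retry=(2,0)

counter=5 r=(0,4) succ=(0,3) retry=(2,0)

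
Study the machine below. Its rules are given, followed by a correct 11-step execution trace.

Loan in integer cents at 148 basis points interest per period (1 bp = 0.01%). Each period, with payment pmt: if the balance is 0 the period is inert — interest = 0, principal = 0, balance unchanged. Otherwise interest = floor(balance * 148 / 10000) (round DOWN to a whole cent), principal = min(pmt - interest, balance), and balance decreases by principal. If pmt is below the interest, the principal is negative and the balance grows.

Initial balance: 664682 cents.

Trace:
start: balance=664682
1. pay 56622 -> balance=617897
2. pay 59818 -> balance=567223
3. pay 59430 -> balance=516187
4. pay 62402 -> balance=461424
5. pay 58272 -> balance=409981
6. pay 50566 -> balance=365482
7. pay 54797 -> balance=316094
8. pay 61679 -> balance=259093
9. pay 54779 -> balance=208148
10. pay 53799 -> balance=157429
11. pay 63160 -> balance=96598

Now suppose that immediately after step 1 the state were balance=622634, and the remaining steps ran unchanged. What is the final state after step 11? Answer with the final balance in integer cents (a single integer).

102085

state after step 1 := balance=622634
2. pay 59818 -> balance=572030
3. pay 59430 -> balance=521066
4. pay 62402 -> balance=466375
5. pay 58272 -> balance=415005
6. pay 50566 -> balance=370581
7. pay 54797 -> balance=321268
8. pay 61679 -> balance=264343
9. pay 54779 -> balance=213476
10. pay 53799 -> balance=162836
11. pay 63160 -> balance=102085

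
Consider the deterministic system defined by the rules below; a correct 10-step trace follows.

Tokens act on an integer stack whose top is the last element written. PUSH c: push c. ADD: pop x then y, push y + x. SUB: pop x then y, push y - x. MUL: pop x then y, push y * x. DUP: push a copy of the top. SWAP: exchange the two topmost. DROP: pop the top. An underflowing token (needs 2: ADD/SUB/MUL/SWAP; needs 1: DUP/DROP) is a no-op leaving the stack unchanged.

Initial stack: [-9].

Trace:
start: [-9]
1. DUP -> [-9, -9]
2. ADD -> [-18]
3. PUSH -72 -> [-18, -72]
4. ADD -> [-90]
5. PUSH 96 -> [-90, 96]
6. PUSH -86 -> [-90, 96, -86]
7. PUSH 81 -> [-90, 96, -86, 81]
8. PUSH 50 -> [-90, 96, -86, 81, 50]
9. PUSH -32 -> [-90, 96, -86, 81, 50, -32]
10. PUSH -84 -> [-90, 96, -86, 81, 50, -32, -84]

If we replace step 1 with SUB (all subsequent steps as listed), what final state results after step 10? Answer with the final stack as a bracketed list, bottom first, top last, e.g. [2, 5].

[-81, 96, -86, 81, 50, -32, -84]

(re-executing from step 1 with the substitution; state before step 1: [-9])
1. SUB -> [-9]
2. ADD -> [-9]
3. PUSH -72 -> [-9, -72]
4. ADD -> [-81]
5. PUSH 96 -> [-81, 96]
6. PUSH -86 -> [-81, 96, -86]
7. PUSH 81 -> [-81, 96, -86, 81]
8. PUSH 50 -> [-81, 96, -86, 81, 50]
9. PUSH -32 -> [-81, 96, -86, 81, 50, -32]
10. PUSH -84 -> [-81, 96, -86, 81, 50, -32, -84]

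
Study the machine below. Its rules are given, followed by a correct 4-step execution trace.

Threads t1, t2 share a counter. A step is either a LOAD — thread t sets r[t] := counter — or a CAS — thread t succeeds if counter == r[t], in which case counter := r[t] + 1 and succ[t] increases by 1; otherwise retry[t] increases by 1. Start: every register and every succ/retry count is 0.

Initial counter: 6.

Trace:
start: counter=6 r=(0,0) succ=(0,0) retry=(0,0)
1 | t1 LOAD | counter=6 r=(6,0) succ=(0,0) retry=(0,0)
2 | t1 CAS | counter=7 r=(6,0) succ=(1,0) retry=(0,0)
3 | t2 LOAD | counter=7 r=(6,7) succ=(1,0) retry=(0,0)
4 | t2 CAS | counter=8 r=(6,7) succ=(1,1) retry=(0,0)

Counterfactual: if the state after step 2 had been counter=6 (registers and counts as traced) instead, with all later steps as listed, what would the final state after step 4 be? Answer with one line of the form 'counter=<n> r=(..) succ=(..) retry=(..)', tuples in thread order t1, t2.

counter=7 r=(6,6) succ=(1,1) retry=(0,0)

state after step 2 := counter=6 r=(6,0) succ=(1,0) retry=(0,0)
3 | t2 LOAD | counter=6 r=(6,6) succ=(1,0) retry=(0,0)
4 | t2 CAS | counter=7 r=(6,6) succ=(1,1) retry=(0,0)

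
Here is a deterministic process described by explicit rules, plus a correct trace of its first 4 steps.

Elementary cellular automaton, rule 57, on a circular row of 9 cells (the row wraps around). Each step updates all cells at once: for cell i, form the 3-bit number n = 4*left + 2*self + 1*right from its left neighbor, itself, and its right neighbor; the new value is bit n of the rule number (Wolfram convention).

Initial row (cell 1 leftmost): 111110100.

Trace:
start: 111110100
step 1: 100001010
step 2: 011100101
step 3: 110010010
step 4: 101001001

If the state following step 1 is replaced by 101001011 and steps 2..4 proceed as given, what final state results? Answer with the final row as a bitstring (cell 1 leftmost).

100101010

state after step 1 := 101001011
step 2: 010100110
step 3: 001010101
step 4: 100101010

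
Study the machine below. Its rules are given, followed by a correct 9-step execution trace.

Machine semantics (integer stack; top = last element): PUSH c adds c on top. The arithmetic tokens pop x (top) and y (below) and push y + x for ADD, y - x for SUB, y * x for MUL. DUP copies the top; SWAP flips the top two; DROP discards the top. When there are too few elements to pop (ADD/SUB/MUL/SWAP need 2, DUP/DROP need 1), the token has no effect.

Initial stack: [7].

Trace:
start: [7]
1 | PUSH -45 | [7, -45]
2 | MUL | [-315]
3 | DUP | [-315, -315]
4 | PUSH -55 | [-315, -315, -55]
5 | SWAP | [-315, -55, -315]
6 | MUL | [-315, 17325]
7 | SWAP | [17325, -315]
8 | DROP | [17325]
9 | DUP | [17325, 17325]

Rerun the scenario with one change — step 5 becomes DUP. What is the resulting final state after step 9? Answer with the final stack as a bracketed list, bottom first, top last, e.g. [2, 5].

(re-executing from step 5 with the substitution; state before step 5: [-315, -315, -55])
5 | DUP | [-315, -315, -55, -55]
6 | MUL | [-315, -315, 3025]
7 | SWAP | [-315, 3025, -315]
8 | DROP | [-315, 3025]
9 | DUP | [-315, 3025, 3025]

[-315, 3025, 3025]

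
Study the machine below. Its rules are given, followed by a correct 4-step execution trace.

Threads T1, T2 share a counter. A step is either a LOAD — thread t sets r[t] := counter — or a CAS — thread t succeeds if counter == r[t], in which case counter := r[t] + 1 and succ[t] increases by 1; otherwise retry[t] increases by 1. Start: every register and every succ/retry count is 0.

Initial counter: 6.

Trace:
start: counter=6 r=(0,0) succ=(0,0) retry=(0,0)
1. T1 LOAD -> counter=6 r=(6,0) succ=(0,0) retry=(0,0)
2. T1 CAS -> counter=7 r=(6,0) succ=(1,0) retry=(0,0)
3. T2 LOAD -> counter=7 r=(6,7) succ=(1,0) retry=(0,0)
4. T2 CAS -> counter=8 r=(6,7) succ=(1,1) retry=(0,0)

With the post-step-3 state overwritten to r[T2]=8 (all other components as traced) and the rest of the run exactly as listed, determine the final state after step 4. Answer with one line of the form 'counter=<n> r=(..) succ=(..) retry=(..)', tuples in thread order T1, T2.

state after step 3 := counter=7 r=(6,8) succ=(1,0) retry=(0,0)
4. T2 CAS -> counter=7 r=(6,8) succ=(1,0) retry=(0,1)

counter=7 r=(6,8) succ=(1,0) retry=(0,1)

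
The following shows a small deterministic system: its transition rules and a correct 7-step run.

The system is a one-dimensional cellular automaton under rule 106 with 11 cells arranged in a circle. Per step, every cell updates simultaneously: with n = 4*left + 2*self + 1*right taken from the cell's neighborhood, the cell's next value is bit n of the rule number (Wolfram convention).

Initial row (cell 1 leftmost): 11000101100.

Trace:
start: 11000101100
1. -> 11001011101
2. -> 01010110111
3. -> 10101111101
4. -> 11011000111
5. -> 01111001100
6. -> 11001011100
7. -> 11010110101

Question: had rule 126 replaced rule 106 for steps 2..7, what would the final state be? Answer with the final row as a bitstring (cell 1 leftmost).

(re-executing steps 2..7 under rule 126; state before step 2: 11001011101)
2. -> 01111110111
3. -> 11000011101
4. -> 01100110111
5. -> 11111111101
6. -> 00000000111
7. -> 10000001101

10000001101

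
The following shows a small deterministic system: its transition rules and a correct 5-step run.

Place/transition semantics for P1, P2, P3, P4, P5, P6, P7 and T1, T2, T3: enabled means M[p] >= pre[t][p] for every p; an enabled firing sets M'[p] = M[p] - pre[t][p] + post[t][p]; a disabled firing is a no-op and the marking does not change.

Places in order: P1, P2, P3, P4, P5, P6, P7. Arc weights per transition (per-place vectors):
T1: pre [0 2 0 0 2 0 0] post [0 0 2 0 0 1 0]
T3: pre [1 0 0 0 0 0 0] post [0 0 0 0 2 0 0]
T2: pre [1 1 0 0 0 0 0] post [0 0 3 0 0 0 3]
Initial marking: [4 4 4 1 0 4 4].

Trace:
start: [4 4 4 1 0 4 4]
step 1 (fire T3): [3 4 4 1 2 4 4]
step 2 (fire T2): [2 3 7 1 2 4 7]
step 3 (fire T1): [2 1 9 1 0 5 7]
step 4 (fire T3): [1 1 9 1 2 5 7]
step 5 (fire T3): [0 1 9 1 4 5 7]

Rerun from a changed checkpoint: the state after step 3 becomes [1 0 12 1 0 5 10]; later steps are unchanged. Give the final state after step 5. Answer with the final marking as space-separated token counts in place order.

state after step 3 := [1 0 12 1 0 5 10]
step 4 (fire T3): [0 0 12 1 2 5 10]
step 5 (fire T3): [0 0 12 1 2 5 10]

0 0 12 1 2 5 10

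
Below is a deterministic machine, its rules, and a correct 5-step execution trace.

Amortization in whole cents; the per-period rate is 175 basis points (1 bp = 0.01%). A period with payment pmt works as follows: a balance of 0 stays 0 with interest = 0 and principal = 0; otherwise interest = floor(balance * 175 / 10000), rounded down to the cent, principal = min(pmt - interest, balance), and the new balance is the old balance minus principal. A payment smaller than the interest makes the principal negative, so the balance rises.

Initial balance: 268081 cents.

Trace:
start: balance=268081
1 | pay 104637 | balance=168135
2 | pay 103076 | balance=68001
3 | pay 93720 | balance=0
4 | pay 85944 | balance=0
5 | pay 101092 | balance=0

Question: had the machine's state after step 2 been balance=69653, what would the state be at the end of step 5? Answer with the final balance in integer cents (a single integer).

0

state after step 2 := balance=69653
3 | pay 93720 | balance=0
4 | pay 85944 | balance=0
5 | pay 101092 | balance=0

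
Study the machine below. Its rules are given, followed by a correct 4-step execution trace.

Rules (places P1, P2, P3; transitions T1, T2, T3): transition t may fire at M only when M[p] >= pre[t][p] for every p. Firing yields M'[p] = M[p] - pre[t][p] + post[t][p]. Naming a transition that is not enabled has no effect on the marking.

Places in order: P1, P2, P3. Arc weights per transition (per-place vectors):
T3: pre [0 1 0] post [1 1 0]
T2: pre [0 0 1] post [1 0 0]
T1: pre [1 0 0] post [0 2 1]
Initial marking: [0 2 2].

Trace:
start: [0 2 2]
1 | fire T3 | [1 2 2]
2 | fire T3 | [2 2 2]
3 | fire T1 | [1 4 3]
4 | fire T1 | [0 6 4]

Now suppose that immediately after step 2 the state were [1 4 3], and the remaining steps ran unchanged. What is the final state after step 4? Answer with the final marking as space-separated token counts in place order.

state after step 2 := [1 4 3]
3 | fire T1 | [0 6 4]
4 | fire T1 | [0 6 4]

0 6 4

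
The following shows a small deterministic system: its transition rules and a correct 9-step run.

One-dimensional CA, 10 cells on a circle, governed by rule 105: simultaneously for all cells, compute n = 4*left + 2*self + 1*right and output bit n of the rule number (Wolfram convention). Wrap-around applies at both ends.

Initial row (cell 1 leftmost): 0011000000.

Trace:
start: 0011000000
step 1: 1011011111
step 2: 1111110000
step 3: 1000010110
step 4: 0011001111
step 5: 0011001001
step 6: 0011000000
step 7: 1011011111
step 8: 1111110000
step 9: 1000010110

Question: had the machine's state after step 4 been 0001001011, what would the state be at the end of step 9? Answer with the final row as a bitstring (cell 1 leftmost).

0010100011

state after step 4 := 0001001011
step 5: 0100000111
step 6: 1001110101
step 7: 1001011011
step 8: 1000111110
step 9: 0010100011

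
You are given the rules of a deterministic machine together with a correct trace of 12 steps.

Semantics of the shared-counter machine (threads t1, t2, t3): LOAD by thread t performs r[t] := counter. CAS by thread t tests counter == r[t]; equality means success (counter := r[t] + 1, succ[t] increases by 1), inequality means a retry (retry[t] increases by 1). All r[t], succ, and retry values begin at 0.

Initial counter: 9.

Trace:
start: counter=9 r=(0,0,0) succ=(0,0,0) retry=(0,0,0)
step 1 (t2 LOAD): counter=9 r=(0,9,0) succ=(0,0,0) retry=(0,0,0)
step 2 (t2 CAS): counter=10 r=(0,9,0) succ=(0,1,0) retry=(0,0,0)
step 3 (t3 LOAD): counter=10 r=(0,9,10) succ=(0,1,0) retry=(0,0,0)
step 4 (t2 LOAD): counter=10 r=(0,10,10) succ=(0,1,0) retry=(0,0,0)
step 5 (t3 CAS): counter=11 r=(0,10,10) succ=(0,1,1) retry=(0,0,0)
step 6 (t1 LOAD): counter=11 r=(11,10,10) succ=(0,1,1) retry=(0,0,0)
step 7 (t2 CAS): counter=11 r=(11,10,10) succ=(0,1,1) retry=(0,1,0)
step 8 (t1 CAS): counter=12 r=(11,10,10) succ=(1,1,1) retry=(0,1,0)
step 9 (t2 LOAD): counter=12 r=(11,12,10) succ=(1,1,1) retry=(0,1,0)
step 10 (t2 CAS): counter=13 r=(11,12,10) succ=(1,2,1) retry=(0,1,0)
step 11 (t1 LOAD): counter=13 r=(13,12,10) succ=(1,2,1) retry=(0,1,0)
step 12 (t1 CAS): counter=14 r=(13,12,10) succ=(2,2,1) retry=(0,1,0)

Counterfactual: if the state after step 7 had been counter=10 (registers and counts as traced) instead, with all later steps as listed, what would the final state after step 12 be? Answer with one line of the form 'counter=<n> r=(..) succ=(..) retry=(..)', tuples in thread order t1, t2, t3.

state after step 7 := counter=10 r=(11,10,10) succ=(0,1,1) retry=(0,1,0)
step 8 (t1 CAS): counter=10 r=(11,10,10) succ=(0,1,1) retry=(1,1,0)
step 9 (t2 LOAD): counter=10 r=(11,10,10) succ=(0,1,1) retry=(1,1,0)
step 10 (t2 CAS): counter=11 r=(11,10,10) succ=(0,2,1) retry=(1,1,0)
step 11 (t1 LOAD): counter=11 r=(11,10,10) succ=(0,2,1) retry=(1,1,0)
step 12 (t1 CAS): counter=12 r=(11,10,10) succ=(1,2,1) retry=(1,1,0)

counter=12 r=(11,10,10) succ=(1,2,1) retry=(1,1,0)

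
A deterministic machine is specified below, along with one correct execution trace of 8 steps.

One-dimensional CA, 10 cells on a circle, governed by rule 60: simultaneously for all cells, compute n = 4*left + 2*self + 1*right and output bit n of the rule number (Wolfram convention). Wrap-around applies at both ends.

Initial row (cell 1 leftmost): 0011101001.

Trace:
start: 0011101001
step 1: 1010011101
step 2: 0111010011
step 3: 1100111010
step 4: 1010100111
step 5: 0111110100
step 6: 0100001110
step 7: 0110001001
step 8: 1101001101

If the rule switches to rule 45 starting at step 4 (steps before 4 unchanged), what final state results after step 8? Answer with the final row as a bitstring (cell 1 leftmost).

(re-executing steps 4..8 under rule 45; state before step 4: 1100111010)
step 4: 1000100111
step 5: 0010100100
step 6: 1011100101
step 7: 0110000111
step 8: 1100110100

1100110100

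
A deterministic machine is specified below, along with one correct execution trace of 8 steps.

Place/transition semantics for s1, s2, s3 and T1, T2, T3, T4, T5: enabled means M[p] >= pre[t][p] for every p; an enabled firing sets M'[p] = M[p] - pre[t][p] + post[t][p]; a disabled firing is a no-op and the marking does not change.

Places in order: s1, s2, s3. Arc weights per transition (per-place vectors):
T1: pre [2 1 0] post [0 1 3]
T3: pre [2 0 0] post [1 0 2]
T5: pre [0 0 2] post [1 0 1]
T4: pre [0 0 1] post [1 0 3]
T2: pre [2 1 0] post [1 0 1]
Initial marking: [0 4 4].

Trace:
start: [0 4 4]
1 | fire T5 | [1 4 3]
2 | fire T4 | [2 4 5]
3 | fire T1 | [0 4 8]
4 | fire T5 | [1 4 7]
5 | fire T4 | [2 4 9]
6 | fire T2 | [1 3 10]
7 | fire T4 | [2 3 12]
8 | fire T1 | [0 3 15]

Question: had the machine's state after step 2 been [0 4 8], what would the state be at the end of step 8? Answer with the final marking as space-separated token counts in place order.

state after step 2 := [0 4 8]
3 | fire T1 | [0 4 8]
4 | fire T5 | [1 4 7]
5 | fire T4 | [2 4 9]
6 | fire T2 | [1 3 10]
7 | fire T4 | [2 3 12]
8 | fire T1 | [0 3 15]

0 3 15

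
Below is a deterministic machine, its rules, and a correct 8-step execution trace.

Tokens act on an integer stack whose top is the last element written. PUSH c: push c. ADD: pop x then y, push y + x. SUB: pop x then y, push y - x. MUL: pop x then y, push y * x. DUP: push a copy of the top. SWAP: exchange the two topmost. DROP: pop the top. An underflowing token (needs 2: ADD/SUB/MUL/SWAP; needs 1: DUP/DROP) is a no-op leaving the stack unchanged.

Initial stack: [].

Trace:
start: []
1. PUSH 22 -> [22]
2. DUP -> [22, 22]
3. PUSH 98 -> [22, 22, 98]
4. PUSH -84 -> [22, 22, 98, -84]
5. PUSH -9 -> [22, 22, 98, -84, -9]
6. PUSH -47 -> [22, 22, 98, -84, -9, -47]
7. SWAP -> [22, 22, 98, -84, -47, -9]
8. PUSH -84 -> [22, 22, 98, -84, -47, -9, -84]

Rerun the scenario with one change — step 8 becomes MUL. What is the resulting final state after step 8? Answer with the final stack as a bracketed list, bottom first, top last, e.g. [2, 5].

[22, 22, 98, -84, 423]

(re-executing from step 8 with the substitution; state before step 8: [22, 22, 98, -84, -47, -9])
8. MUL -> [22, 22, 98, -84, 423]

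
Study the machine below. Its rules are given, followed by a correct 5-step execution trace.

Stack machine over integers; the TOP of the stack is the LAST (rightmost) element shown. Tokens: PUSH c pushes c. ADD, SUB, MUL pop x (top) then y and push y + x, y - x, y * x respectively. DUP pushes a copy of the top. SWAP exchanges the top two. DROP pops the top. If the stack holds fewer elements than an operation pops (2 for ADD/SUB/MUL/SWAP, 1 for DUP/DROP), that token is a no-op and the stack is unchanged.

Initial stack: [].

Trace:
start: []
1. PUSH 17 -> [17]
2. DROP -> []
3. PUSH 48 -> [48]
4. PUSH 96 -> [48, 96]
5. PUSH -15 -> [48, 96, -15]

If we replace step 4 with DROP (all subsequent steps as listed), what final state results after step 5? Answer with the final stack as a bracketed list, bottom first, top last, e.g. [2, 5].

[-15]

(re-executing from step 4 with the substitution; state before step 4: [48])
4. DROP -> []
5. PUSH -15 -> [-15]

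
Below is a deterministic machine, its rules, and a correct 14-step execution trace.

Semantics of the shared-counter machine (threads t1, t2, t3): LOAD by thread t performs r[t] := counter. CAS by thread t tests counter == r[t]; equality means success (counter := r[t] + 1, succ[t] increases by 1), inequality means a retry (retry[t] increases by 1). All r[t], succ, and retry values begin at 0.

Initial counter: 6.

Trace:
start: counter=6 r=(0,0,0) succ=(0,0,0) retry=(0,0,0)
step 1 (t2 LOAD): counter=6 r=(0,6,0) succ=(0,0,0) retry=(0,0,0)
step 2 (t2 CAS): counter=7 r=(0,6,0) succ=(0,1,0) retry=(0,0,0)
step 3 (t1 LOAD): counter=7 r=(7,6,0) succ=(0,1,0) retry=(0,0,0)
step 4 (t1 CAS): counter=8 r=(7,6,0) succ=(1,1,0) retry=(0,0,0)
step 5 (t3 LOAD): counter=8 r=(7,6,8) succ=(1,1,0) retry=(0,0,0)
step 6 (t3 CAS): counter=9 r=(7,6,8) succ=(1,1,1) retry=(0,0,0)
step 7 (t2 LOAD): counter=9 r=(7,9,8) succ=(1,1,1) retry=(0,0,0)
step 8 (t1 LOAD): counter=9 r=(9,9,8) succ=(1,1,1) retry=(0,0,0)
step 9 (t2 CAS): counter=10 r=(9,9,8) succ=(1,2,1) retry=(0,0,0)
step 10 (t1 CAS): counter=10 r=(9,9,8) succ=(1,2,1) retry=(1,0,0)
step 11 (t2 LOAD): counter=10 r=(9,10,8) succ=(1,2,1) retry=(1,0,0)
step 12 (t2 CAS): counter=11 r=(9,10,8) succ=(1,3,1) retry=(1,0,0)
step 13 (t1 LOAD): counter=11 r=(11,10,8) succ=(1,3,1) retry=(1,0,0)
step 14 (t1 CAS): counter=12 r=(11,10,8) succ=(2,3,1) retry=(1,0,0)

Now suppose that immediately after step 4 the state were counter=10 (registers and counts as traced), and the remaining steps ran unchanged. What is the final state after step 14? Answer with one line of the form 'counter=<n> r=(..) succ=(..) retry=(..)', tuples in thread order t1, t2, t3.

counter=14 r=(13,12,10) succ=(2,3,1) retry=(1,0,0)

state after step 4 := counter=10 r=(7,6,0) succ=(1,1,0) retry=(0,0,0)
step 5 (t3 LOAD): counter=10 r=(7,6,10) succ=(1,1,0) retry=(0,0,0)
step 6 (t3 CAS): counter=11 r=(7,6,10) succ=(1,1,1) retry=(0,0,0)
step 7 (t2 LOAD): counter=11 r=(7,11,10) succ=(1,1,1) retry=(0,0,0)
step 8 (t1 LOAD): counter=11 r=(11,11,10) succ=(1,1,1) retry=(0,0,0)
step 9 (t2 CAS): counter=12 r=(11,11,10) succ=(1,2,1) retry=(0,0,0)
step 10 (t1 CAS): counter=12 r=(11,11,10) succ=(1,2,1) retry=(1,0,0)
step 11 (t2 LOAD): counter=12 r=(11,12,10) succ=(1,2,1) retry=(1,0,0)
step 12 (t2 CAS): counter=13 r=(11,12,10) succ=(1,3,1) retry=(1,0,0)
step 13 (t1 LOAD): counter=13 r=(13,12,10) succ=(1,3,1) retry=(1,0,0)
step 14 (t1 CAS): counter=14 r=(13,12,10) succ=(2,3,1) retry=(1,0,0)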